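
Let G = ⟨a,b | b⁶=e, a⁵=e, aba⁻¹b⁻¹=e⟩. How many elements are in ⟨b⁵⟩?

|⟨b⁵⟩| equals the order of b⁵. Compute successive powers until reaching e:
  (b⁵)¹ = b⁵, (b⁵)² = b⁴, (b⁵)³ = b³, (b⁵)⁴ = b², (b⁵)⁵ = b, (b⁵)⁶ = e.
The smallest positive k with (b⁵)ᵏ = e is 6, so |⟨b⁵⟩| = 6.

Answer: 6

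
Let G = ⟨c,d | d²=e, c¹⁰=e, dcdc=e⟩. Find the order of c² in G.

Compute successive powers until reaching e:
  (c²)¹ = c², (c²)² = c⁴, (c²)³ = c⁶, (c²)⁴ = c⁸, (c²)⁵ = e.
The smallest positive k with (c²)ᵏ = e is 5.

Answer: 5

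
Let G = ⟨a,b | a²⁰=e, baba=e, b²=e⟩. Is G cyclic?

Every cyclic group is abelian. But a·b = ab while b·a = a¹⁹b, so a·b ≠ b·a and G is not abelian. Hence G is not cyclic.

Answer: No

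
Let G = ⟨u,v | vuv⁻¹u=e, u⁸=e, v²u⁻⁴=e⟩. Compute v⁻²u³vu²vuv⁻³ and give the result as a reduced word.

Multiply left to right, reducing at each step:
  (u⁴) · u³ = u⁷
  (u⁷) · v = u³v⁻¹
  (u³v⁻¹) · u² = uv⁻¹
  (uv⁻¹) · v = u
  u · u = u²
  (u²) · v⁻³ = u²v

Answer: u²v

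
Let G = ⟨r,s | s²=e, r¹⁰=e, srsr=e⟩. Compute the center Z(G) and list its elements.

An element z ∈ Z(G) iff z commutes with every generator.
For example r⁵ is central: (r⁵)·r = r⁶ = r·(r⁵); (r⁵)·s = r⁵s = s·(r⁵).
Whereas r ∉ Z(G) since r·s = rs ≠ r⁹s = s·r.
Checking each of the 20 elements this way gives Z(G) = {e, r⁵}, of order 2.

Answer: {e, r⁵}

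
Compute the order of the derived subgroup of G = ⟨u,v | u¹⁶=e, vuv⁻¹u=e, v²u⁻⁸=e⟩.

G' = [G, G] is generated by all commutators. The generator-pair commutators are: [u, v] = u².
The subgroup they normally generate is {e, u², u⁴, u⁶, u⁸, u¹⁰, u¹², u¹⁴}, of order 8.
Check: |G/G'| = 32/8 = 4 is the order of the abelianisation.

Answer: 8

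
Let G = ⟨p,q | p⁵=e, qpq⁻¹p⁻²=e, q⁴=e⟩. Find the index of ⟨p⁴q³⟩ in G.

First find ord(p⁴q³) by computing successive powers:
  (p⁴q³)¹ = p⁴q³, (p⁴q³)² = pq², (p⁴q³)³ = p²q, (p⁴q³)⁴ = e.
So |⟨p⁴q³⟩| = ord(p⁴q³) = 4. With |G| = 20, by Lagrange [G : ⟨p⁴q³⟩] = 20/4 = 5.

Answer: 5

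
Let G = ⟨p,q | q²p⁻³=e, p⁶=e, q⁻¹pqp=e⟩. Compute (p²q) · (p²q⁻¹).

Compute (p²q) · (p²q⁻¹) by multiplying left to right and reducing via the relations at each step:
  (p²q) · p² = q
  q · q⁻¹ = e

Answer: e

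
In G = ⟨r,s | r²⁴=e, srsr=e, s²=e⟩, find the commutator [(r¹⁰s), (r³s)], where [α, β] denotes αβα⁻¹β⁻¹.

[(r¹⁰s), (r³s)] = (r¹⁰s)·(r³s)·(r¹⁰s)⁻¹·(r³s)⁻¹.
  (r¹⁰s) · (r³s) = r⁷
  (r⁷) · (r¹⁰s) = r¹⁷s
  (r¹⁷s) · (r³s) = r¹⁴

Answer: r¹⁴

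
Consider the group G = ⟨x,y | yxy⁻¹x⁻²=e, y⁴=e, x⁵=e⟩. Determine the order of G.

Enumerate words in the generators, reducing via the relations: the distinct elements are
  {e, x, y, xy, x², x³, x⁴, y², y³, xy², xy³, x²y, x³y, x⁴y, x²y², x²y³, x³y², x³y³, x⁴y², x⁴y³}.
No further products give new elements, so |G| = 20.

Answer: 20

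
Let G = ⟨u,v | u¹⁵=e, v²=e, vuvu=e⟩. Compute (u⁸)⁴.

Compute successive powers of (u⁸), reducing at each step:
  (u⁸)²: (u⁸) · u⁸ = u
  (u⁸)³: u · u⁸ = u⁹
  (u⁸)⁴: (u⁹) · u⁸ = u²

Answer: u²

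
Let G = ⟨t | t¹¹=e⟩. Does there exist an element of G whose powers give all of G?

|G| = 11. The element t has order 11 (its powers give 11 distinct elements), so ⟨t⟩ = G and G is cyclic.

Answer: Yes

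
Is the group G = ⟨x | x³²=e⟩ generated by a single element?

|G| = 32. The element x has order 32 (its powers give 32 distinct elements), so ⟨x⟩ = G and G is cyclic.

Answer: Yes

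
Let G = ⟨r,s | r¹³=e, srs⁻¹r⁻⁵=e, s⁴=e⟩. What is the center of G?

An element z ∈ Z(G) iff z commutes with every generator.
For example e is central: e·r = r = r·e; e·s = s = s·e.
Whereas r ∉ Z(G) since r·s = rs ≠ r⁵s = s·r.
Checking each of the 52 elements this way gives Z(G) = {e}, of order 1.

Answer: {e}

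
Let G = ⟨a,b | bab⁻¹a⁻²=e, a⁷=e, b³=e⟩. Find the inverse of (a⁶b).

The order of (a⁶b) is 3 (smallest k with (a⁶b)ᵏ = e), so (a⁶b)⁻¹ = (a⁶b)² = a⁴b².
Check: (a⁶b) · (a⁴b²) → (a⁶b) · a⁴ = b;   b · b² = e, giving e as required.

Answer: a⁴b²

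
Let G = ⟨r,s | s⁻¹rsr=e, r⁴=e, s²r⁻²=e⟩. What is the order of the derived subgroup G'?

G' = [G, G] is generated by all commutators. The generator-pair commutators are: [r, s] = r².
The subgroup they normally generate is {e, r²}, of order 2.
Check: |G/G'| = 8/2 = 4 is the order of the abelianisation.

Answer: 2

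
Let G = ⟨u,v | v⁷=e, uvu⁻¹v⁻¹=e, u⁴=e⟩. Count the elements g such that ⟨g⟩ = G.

G is cyclic of order 28. An element generates G iff its order is 28, and a cyclic group of order 28 has exactly φ(28) = 12 such elements.

Answer: 12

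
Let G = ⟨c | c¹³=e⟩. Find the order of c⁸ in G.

Compute successive powers until reaching e:
  (c⁸)¹ = c⁸, (c⁸)² = c³, (c⁸)³ = c¹¹, (c⁸)⁴ = c⁶, (c⁸)⁵ = c, (c⁸)⁶ = c⁹, (c⁸)⁷ = c⁴, (c⁸)⁸ = c¹², (c⁸)⁹ = c⁷, (c⁸)¹⁰ = c², (c⁸)¹¹ = c¹⁰, (c⁸)¹² = c⁵, (c⁸)¹³ = e.
The smallest positive k with (c⁸)ᵏ = e is 13.

Answer: 13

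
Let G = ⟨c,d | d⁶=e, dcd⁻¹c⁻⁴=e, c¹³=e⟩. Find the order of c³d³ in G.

Compute successive powers until reaching e:
  (c³d³)¹ = c³d³, (c³d³)² = e.
The smallest positive k with (c³d³)ᵏ = e is 2.

Answer: 2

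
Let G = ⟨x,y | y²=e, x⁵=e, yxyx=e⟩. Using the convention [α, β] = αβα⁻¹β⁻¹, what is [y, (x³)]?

[y, (x³)] = y·(x³)·y⁻¹·(x³)⁻¹.
  y · (x³) = x²y
  (x²y) · y = x²
  (x²) · (x²) = x⁴

Answer: x⁴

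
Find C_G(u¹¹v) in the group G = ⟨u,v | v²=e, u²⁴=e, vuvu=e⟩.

⟨u¹¹v⟩ ⊆ C_G(u¹¹v) since powers of u¹¹v commute with u¹¹v; so |C_G(u¹¹v)| ≥ |⟨u¹¹v⟩| = 2.
By orbit–stabilizer, |C_G(u¹¹v)| = |G| / |conj. class of u¹¹v| = 48 / 12 = 4.
The 4 elements commuting with u¹¹v are {e, u¹², u²³v, u¹¹v}.

Answer: {e, u¹², u²³v, u¹¹v}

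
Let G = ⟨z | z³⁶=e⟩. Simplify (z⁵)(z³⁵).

Compute (z⁵) · (z³⁵) by multiplying left to right and reducing via the relations at each step:
  (z⁵) · z³⁵ = z⁴

Answer: z⁴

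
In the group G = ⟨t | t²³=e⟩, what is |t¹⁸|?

Compute successive powers until reaching e:
  (t¹⁸)¹ = t¹⁸, (t¹⁸)² = t¹³, (t¹⁸)³ = t⁸, (t¹⁸)⁴ = t³, (t¹⁸)⁵ = t²¹, (t¹⁸)⁶ = t¹⁶, (t¹⁸)⁷ = t¹¹, (t¹⁸)⁸ = t⁶, (t¹⁸)⁹ = t, (t¹⁸)¹⁰ = t¹⁹, (t¹⁸)¹¹ = t¹⁴, (t¹⁸)¹² = t⁹, (t¹⁸)¹³ = t⁴, (t¹⁸)¹⁴ = t²², (t¹⁸)¹⁵ = t¹⁷, (t¹⁸)¹⁶ = t¹², (t¹⁸)¹⁷ = t⁷, (t¹⁸)¹⁸ = t², (t¹⁸)¹⁹ = t²⁰, (t¹⁸)²⁰ = t¹⁵, (t¹⁸)²¹ = t¹⁰, (t¹⁸)²² = t⁵, (t¹⁸)²³ = e.
The smallest positive k with (t¹⁸)ᵏ = e is 23.

Answer: 23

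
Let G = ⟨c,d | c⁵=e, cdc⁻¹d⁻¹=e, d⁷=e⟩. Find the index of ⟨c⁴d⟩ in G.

First find ord(c⁴d) by computing successive powers:
  (c⁴d)¹ = c⁴d, (c⁴d)² = c³d², (c⁴d)³ = c²d³, (c⁴d)⁴ = cd⁴, (c⁴d)⁵ = d⁵, (c⁴d)⁶ = c⁴d⁶, (c⁴d)⁷ = c³, (c⁴d)⁸ = c²d, (c⁴d)⁹ = cd², (c⁴d)¹⁰ = d³, (c⁴d)¹¹ = c⁴d⁴, (c⁴d)¹² = c³d⁵, (c⁴d)¹³ = c²d⁶, (c⁴d)¹⁴ = c, (c⁴d)¹⁵ = d, (c⁴d)¹⁶ = c⁴d², (c⁴d)¹⁷ = c³d³, (c⁴d)¹⁸ = c²d⁴, (c⁴d)¹⁹ = cd⁵, (c⁴d)²⁰ = d⁶, (c⁴d)²¹ = c⁴, (c⁴d)²² = c³d, (c⁴d)²³ = c²d², (c⁴d)²⁴ = cd³, (c⁴d)²⁵ = d⁴, (c⁴d)²⁶ = c⁴d⁵, (c⁴d)²⁷ = c³d⁶, (c⁴d)²⁸ = c², (c⁴d)²⁹ = cd, (c⁴d)³⁰ = d², (c⁴d)³¹ = c⁴d³, (c⁴d)³² = c³d⁴, (c⁴d)³³ = c²d⁵, (c⁴d)³⁴ = cd⁶, (c⁴d)³⁵ = e.
So |⟨c⁴d⟩| = ord(c⁴d) = 35. With |G| = 35, by Lagrange [G : ⟨c⁴d⟩] = 35/35 = 1.

Answer: 1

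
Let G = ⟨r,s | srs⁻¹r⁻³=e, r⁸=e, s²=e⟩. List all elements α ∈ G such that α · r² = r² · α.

⟨r²⟩ ⊆ C_G(r²) since powers of r² commute with r²; so |C_G(r²)| ≥ |⟨r²⟩| = 4.
By orbit–stabilizer, |C_G(r²)| = |G| / |conj. class of r²| = 16 / 2 = 8.
The 8 elements commuting with r² are {e, r, r², r³, r⁴, r⁵, r⁶, r⁷}.

Answer: {e, r, r², r³, r⁴, r⁵, r⁶, r⁷}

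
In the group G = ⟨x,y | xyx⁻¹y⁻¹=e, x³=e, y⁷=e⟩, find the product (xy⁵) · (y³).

Compute (xy⁵) · (y³) by multiplying left to right and reducing via the relations at each step:
  (xy⁵) · y³ = xy

Answer: xy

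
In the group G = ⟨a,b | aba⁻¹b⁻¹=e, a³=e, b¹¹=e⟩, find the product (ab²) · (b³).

Compute (ab²) · (b³) by multiplying left to right and reducing via the relations at each step:
  (ab²) · b³ = ab⁵

Answer: ab⁵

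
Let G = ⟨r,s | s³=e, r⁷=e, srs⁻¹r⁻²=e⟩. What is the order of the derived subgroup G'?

G' = [G, G] is generated by all commutators. The generator-pair commutators are: [r, s] = r⁶.
The subgroup they normally generate is {e, r, r², r³, r⁴, r⁵, r⁶}, of order 7.
Check: |G/G'| = 21/7 = 3 is the order of the abelianisation.

Answer: 7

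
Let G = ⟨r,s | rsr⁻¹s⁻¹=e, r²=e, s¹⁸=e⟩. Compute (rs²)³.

Compute successive powers of (rs²), reducing at each step:
  (rs²)²: (rs²) · r = s²;   (s²) · s² = s⁴
  (rs²)³: (s⁴) · r = rs⁴;   (rs⁴) · s² = rs⁶

Answer: rs⁶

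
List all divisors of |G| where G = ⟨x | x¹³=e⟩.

|G| = 13 = 13. By Lagrange's theorem the order of any subgroup divides 13; the divisors of 13 are 1, 13.

Answer: 1, 13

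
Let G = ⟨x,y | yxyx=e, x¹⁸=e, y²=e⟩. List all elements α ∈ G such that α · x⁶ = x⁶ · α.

⟨x⁶⟩ ⊆ C_G(x⁶) since powers of x⁶ commute with x⁶; so |C_G(x⁶)| ≥ |⟨x⁶⟩| = 3.
By orbit–stabilizer, |C_G(x⁶)| = |G| / |conj. class of x⁶| = 36 / 2 = 18.
The 18 elements commuting with x⁶ are {e, x, x², x³, x⁴, x⁵, x⁶, x⁷, x⁸, x⁹, x¹⁰, x¹¹, x¹², x¹³, x¹⁴, x¹⁵, x¹⁶, x¹⁷}.

Answer: {e, x, x², x³, x⁴, x⁵, x⁶, x⁷, x⁸, x⁹, x¹⁰, x¹¹, x¹², x¹³, x¹⁴, x¹⁵, x¹⁶, x¹⁷}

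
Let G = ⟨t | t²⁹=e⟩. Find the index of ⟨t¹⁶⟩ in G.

First find ord(t¹⁶) by computing successive powers:
  (t¹⁶)¹ = t¹⁶, (t¹⁶)² = t³, (t¹⁶)³ = t¹⁹, (t¹⁶)⁴ = t⁶, (t¹⁶)⁵ = t²², (t¹⁶)⁶ = t⁹, (t¹⁶)⁷ = t²⁵, (t¹⁶)⁸ = t¹², (t¹⁶)⁹ = t²⁸, (t¹⁶)¹⁰ = t¹⁵, (t¹⁶)¹¹ = t², (t¹⁶)¹² = t¹⁸, (t¹⁶)¹³ = t⁵, (t¹⁶)¹⁴ = t²¹, (t¹⁶)¹⁵ = t⁸, (t¹⁶)¹⁶ = t²⁴, (t¹⁶)¹⁷ = t¹¹, (t¹⁶)¹⁸ = t²⁷, (t¹⁶)¹⁹ = t¹⁴, (t¹⁶)²⁰ = t, (t¹⁶)²¹ = t¹⁷, (t¹⁶)²² = t⁴, (t¹⁶)²³ = t²⁰, (t¹⁶)²⁴ = t⁷, (t¹⁶)²⁵ = t²³, (t¹⁶)²⁶ = t¹⁰, (t¹⁶)²⁷ = t²⁶, (t¹⁶)²⁸ = t¹³, (t¹⁶)²⁹ = e.
So |⟨t¹⁶⟩| = ord(t¹⁶) = 29. With |G| = 29, by Lagrange [G : ⟨t¹⁶⟩] = 29/29 = 1.

Answer: 1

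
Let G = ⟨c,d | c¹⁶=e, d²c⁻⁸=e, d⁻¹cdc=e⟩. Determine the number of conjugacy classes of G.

The conjugacy classes (representative and size) are:
  [e] (size 1), [c] (size 2), [c¹⁴] (size 2), [c³] (size 2), [c¹²] (size 2), [c⁵] (size 2), [c¹⁰] (size 2), [c⁷] (size 2), [c⁸] (size 1), [c⁶d] (size 8), [c³d⁻¹] (size 8).
Class equation: 1 + 2 + 2 + 2 + 2 + 2 + 2 + 2 + 1 + 8 + 8 = 32 = |G|. So G has 11 conjugacy classes.

Answer: 11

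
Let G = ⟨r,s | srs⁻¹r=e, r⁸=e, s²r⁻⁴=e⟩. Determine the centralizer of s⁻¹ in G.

⟨s⁻¹⟩ ⊆ C_G(s⁻¹) since powers of s⁻¹ commute with s⁻¹; so |C_G(s⁻¹)| ≥ |⟨s⁻¹⟩| = 4.
By orbit–stabilizer, |C_G(s⁻¹)| = |G| / |conj. class of s⁻¹| = 16 / 4 = 4.
The 4 elements commuting with s⁻¹ are {e, r⁴, s, s⁻¹}.

Answer: {e, r⁴, s, s⁻¹}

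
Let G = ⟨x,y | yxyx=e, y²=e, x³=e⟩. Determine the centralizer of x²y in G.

⟨x²y⟩ ⊆ C_G(x²y) since powers of x²y commute with x²y; so |C_G(x²y)| ≥ |⟨x²y⟩| = 2.
By orbit–stabilizer, |C_G(x²y)| = |G| / |conj. class of x²y| = 6 / 3 = 2.
The 2 elements commuting with x²y are {e, x²y}.

Answer: {e, x²y}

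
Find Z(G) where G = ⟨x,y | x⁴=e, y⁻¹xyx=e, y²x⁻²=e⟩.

An element z ∈ Z(G) iff z commutes with every generator.
For example x² is central: (x²)·x = x³ = x·(x²); (x²)·y = y⁻¹ = y·(x²).
Whereas x ∉ Z(G) since x·y = xy ≠ xy⁻¹ = y·x.
Checking each of the 8 elements this way gives Z(G) = {e, x²}, of order 2.

Answer: {e, x²}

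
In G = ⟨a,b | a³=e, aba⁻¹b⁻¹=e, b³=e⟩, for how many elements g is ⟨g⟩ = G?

⟨g⟩ = G would require ord(g) = |G| = 9, but the maximum element order in G is 3 < 9. So G is not cyclic and no single element generates it: the count is 0.

Answer: 0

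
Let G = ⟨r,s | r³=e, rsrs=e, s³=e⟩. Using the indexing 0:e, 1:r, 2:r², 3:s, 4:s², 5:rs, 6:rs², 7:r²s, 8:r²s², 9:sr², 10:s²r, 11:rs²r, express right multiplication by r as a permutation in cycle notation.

(0 1 2)(3 8 9)(4 10 5)(6 11 7)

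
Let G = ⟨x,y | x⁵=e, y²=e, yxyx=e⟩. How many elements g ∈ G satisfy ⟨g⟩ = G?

⟨g⟩ = G would require ord(g) = |G| = 10, but the maximum element order in G is 5 < 10. So G is not cyclic and no single element generates it: the count is 0.

Answer: 0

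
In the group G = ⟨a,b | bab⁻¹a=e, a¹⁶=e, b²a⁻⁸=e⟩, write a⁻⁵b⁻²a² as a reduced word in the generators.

Multiply left to right, reducing at each step:
  (a¹¹) · b⁻² = a³
  (a³) · a² = a⁵

Answer: a⁵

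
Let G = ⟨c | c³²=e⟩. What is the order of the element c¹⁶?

Compute successive powers until reaching e:
  (c¹⁶)¹ = c¹⁶, (c¹⁶)² = e.
The smallest positive k with (c¹⁶)ᵏ = e is 2.

Answer: 2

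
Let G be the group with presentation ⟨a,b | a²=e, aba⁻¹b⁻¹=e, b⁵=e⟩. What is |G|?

Enumerate words in the generators, reducing via the relations: the distinct elements are
  {a, b, e, ab, b², b³, b⁴, ab², ab³, ab⁴}.
No further products give new elements, so |G| = 10.

Answer: 10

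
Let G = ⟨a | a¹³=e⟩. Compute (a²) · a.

Compute (a²) · a by multiplying left to right and reducing via the relations at each step:
  (a²) · a = a³

Answer: a³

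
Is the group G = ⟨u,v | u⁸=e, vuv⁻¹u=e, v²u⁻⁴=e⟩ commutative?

u·v = uv but v·u = u³v⁻¹, so u·v ≠ v·u and G is not abelian.

Answer: No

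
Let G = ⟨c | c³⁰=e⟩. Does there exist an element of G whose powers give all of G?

|G| = 30. The element c has order 30 (its powers give 30 distinct elements), so ⟨c⟩ = G and G is cyclic.

Answer: Yes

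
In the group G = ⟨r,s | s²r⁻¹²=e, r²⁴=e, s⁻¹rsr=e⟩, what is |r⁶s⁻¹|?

Compute successive powers until reaching e:
  (r⁶s⁻¹)¹ = r⁶s⁻¹, (r⁶s⁻¹)² = r¹², (r⁶s⁻¹)³ = r⁶s, (r⁶s⁻¹)⁴ = e.
The smallest positive k with (r⁶s⁻¹)ᵏ = e is 4.

Answer: 4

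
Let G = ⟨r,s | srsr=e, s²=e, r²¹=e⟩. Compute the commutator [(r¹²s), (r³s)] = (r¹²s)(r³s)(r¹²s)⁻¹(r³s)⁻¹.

[(r¹²s), (r³s)] = (r¹²s)·(r³s)·(r¹²s)⁻¹·(r³s)⁻¹.
  (r¹²s) · (r³s) = r⁹
  (r⁹) · (r¹²s) = s
  s · (r³s) = r¹⁸

Answer: r¹⁸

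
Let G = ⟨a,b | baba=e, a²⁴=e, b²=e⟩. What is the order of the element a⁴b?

Compute successive powers until reaching e:
  (a⁴b)¹ = a⁴b, (a⁴b)² = e.
The smallest positive k with (a⁴b)ᵏ = e is 2.

Answer: 2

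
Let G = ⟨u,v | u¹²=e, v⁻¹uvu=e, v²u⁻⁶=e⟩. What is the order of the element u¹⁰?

Compute successive powers until reaching e:
  (u¹⁰)¹ = u¹⁰, (u¹⁰)² = u⁸, (u¹⁰)³ = u⁶, (u¹⁰)⁴ = u⁴, (u¹⁰)⁵ = u², (u¹⁰)⁶ = e.
The smallest positive k with (u¹⁰)ᵏ = e is 6.

Answer: 6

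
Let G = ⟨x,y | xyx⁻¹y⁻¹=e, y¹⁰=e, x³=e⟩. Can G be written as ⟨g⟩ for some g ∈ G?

|G| = 30. The element xy has order 30 (its powers give 30 distinct elements), so ⟨xy⟩ = G and G is cyclic.

Answer: Yes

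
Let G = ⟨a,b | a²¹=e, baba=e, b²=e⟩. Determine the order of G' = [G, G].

G' = [G, G] is generated by all commutators. The generator-pair commutators are: [a, b] = a².
The subgroup they normally generate is {e, a, a², a³, a⁴, a⁵, a⁶, a⁷, a⁸, a⁹, a¹⁰, a¹¹, a¹², a¹³, a¹⁴, a¹⁵, a¹⁶, a¹⁷, a¹⁸, a¹⁹, a²⁰}, of order 21.
Check: |G/G'| = 42/21 = 2 is the order of the abelianisation.

Answer: 21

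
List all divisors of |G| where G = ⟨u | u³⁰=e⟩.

|G| = 30 = 2 · 3 · 5. By Lagrange's theorem the order of any subgroup divides 30; the divisors of 30 are 1, 2, 3, 5, 6, 10, 15, 30.

Answer: 1, 2, 3, 5, 6, 10, 15, 30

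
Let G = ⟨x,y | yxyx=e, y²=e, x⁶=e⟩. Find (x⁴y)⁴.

Compute successive powers of (x⁴y), reducing at each step:
  (x⁴y)²: (x⁴y) · x⁴ = y;   y · y = e
  (x⁴y)³: e · x⁴ = x⁴;   (x⁴) · y = x⁴y
  (x⁴y)⁴: (x⁴y) · x⁴ = y;   y · y = e

Answer: e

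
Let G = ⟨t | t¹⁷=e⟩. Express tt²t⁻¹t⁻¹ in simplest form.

Multiply left to right, reducing at each step:
  t · t² = t³
  (t³) · t⁻¹ = t²
  (t²) · t⁻¹ = t

Answer: t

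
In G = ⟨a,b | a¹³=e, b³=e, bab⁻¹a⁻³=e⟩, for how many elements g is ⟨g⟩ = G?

⟨g⟩ = G would require ord(g) = |G| = 39, but the maximum element order in G is 13 < 39. So G is not cyclic and no single element generates it: the count is 0.

Answer: 0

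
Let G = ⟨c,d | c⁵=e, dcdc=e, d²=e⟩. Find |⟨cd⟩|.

|⟨cd⟩| equals the order of cd. Compute successive powers until reaching e:
  (cd)¹ = cd, (cd)² = e.
The smallest positive k with (cd)ᵏ = e is 2, so |⟨cd⟩| = 2.

Answer: 2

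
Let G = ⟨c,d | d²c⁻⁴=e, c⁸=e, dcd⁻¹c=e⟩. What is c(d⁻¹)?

Compute c · (d⁻¹) by multiplying left to right and reducing via the relations at each step:
  c · d⁻¹ = cd⁻¹

Answer: cd⁻¹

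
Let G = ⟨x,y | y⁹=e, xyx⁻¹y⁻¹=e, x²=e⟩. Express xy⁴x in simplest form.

Multiply left to right, reducing at each step:
  x · y⁴ = xy⁴
  (xy⁴) · x = y⁴

Answer: y⁴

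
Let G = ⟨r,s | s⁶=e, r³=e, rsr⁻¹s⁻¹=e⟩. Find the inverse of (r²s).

The order of (r²s) is 6 (smallest k with (r²s)ᵏ = e), so (r²s)⁻¹ = (r²s)⁵ = rs⁵.
Check: (r²s) · (rs⁵) → (r²s) · r = s;   s · s⁵ = e, giving e as required.

Answer: rs⁵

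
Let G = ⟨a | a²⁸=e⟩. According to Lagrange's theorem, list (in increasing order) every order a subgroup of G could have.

|G| = 28 = 2² · 7. By Lagrange's theorem the order of any subgroup divides 28; the divisors of 28 are 1, 2, 4, 7, 14, 28.

Answer: 1, 2, 4, 7, 14, 28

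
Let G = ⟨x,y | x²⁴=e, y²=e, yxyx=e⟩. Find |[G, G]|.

G' = [G, G] is generated by all commutators. The generator-pair commutators are: [x, y] = x².
The subgroup they normally generate is {e, x², x⁴, x⁶, x⁸, x¹⁰, x¹², x¹⁴, x¹⁶, x¹⁸, x²⁰, x²²}, of order 12.
Check: |G/G'| = 48/12 = 4 is the order of the abelianisation.

Answer: 12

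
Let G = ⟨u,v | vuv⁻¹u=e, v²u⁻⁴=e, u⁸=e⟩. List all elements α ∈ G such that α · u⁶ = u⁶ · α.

⟨u⁶⟩ ⊆ C_G(u⁶) since powers of u⁶ commute with u⁶; so |C_G(u⁶)| ≥ |⟨u⁶⟩| = 4.
By orbit–stabilizer, |C_G(u⁶)| = |G| / |conj. class of u⁶| = 16 / 2 = 8.
The 8 elements commuting with u⁶ are {e, u, u², u³, u⁴, u⁵, u⁶, u⁷}.

Answer: {e, u, u², u³, u⁴, u⁵, u⁶, u⁷}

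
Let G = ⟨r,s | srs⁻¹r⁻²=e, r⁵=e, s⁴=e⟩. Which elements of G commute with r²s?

⟨r²s⟩ ⊆ C_G(r²s) since powers of r²s commute with r²s; so |C_G(r²s)| ≥ |⟨r²s⟩| = 4.
By orbit–stabilizer, |C_G(r²s)| = |G| / |conj. class of r²s| = 20 / 5 = 4.
The 4 elements commuting with r²s are {e, r²s, rs², r⁴s³}.

Answer: {e, r²s, rs², r⁴s³}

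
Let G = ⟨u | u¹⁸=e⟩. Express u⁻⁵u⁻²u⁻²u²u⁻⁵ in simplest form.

Multiply left to right, reducing at each step:
  (u¹³) · u⁻² = u¹¹
  (u¹¹) · u⁻² = u⁹
  (u⁹) · u² = u¹¹
  (u¹¹) · u⁻⁵ = u⁶

Answer: u⁶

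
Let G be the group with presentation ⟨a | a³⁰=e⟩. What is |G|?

G is generated by a single element, so G is cyclic. The relator gives a³⁰ = e and no smaller power is forced to be e, so the 30 powers {a, e, a², a³, a⁴, a⁵, a⁶, a⁷, a⁸, a⁹, a²², a²³, a²¹, a²⁰, a²⁴, a²⁵, a²⁶, a²⁷, a²⁸, a²⁹, a¹², a¹³, a¹¹, a¹⁰, a¹⁴, a¹⁵, a¹⁶, a¹⁷, a¹⁸, a¹⁹} are distinct. Hence |G| = 30.

Answer: 30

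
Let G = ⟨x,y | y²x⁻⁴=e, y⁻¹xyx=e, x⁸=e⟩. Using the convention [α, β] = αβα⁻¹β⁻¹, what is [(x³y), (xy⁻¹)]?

[(x³y), (xy⁻¹)] = (x³y)·(xy⁻¹)·(x³y)⁻¹·(xy⁻¹)⁻¹.
  (x³y) · (xy⁻¹) = x²
  (x²) · (x³y⁻¹) = xy
  (xy) · (xy) = x⁴

Answer: x⁴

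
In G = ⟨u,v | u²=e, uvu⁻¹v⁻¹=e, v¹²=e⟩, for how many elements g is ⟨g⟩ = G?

⟨g⟩ = G would require ord(g) = |G| = 24, but the maximum element order in G is 12 < 24. So G is not cyclic and no single element generates it: the count is 0.

Answer: 0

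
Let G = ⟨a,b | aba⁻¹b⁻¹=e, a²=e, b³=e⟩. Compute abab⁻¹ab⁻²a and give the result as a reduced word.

Multiply left to right, reducing at each step:
  a · b = ab
  (ab) · a = b
  b · b⁻¹ = e
  e · a = a
  a · b⁻² = ab
  (ab) · a = b

Answer: b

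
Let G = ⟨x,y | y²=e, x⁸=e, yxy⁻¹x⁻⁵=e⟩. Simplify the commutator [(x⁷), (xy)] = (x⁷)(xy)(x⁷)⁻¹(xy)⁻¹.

[(x⁷), (xy)] = (x⁷)·(xy)·(x⁷)⁻¹·(xy)⁻¹.
  (x⁷) · (xy) = y
  y · x = x⁵y
  (x⁵y) · (x³y) = x⁴

Answer: x⁴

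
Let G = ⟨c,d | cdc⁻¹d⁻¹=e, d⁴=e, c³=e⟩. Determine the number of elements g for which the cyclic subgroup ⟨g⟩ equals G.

G is cyclic of order 12. An element generates G iff its order is 12, and a cyclic group of order 12 has exactly φ(12) = 4 such elements.

Answer: 4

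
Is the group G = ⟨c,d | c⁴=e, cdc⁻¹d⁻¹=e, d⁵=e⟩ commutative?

Each pair of generators commutes: c·d = cd = d·c. Since the generators pairwise commute, every element of G commutes with every other, so G is abelian.

Answer: Yes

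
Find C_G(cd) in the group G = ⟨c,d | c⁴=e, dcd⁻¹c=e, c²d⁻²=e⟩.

⟨cd⟩ ⊆ C_G(cd) since powers of cd commute with cd; so |C_G(cd)| ≥ |⟨cd⟩| = 4.
By orbit–stabilizer, |C_G(cd)| = |G| / |conj. class of cd| = 8 / 2 = 4.
The 4 elements commuting with cd are {e, c², cd⁻¹, cd}.

Answer: {e, c², cd⁻¹, cd}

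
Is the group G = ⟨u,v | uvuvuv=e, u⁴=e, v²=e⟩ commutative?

u·v = uv but v·u = vu, so u·v ≠ v·u and G is not abelian.

Answer: No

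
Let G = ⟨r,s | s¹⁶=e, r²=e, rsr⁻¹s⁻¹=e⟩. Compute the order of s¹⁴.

Compute successive powers until reaching e:
  (s¹⁴)¹ = s¹⁴, (s¹⁴)² = s¹², (s¹⁴)³ = s¹⁰, (s¹⁴)⁴ = s⁸, (s¹⁴)⁵ = s⁶, (s¹⁴)⁶ = s⁴, (s¹⁴)⁷ = s², (s¹⁴)⁸ = e.
The smallest positive k with (s¹⁴)ᵏ = e is 8.

Answer: 8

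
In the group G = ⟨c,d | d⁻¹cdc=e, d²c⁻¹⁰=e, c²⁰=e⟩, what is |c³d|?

Compute successive powers until reaching e:
  (c³d)¹ = c³d, (c³d)² = c¹⁰, (c³d)³ = c³d⁻¹, (c³d)⁴ = e.
The smallest positive k with (c³d)ᵏ = e is 4.

Answer: 4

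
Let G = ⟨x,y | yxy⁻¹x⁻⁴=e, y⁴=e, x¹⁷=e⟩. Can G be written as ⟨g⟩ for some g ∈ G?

Every cyclic group is abelian. But x·y = xy while y·x = x⁴y, so x·y ≠ y·x and G is not abelian. Hence G is not cyclic.

Answer: No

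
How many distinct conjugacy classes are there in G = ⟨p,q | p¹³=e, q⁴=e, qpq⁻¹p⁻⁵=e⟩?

The conjugacy classes (representative and size) are:
  [e] (size 1), [p] (size 4), [p²] (size 4), [p⁹] (size 4), [p¹²q] (size 13), [p⁴q²] (size 13), [p¹²q³] (size 13).
Class equation: 1 + 4 + 4 + 4 + 13 + 13 + 13 = 52 = |G|. So G has 7 conjugacy classes.

Answer: 7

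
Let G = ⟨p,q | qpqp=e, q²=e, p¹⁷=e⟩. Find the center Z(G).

An element z ∈ Z(G) iff z commutes with every generator.
For example e is central: e·p = p = p·e; e·q = q = q·e.
Whereas p ∉ Z(G) since p·q = pq ≠ p¹⁶q = q·p.
Checking each of the 34 elements this way gives Z(G) = {e}, of order 1.

Answer: {e}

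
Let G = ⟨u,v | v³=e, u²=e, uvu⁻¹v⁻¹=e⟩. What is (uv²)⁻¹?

The order of (uv²) is 6 (smallest k with (uv²)ᵏ = e), so (uv²)⁻¹ = (uv²)⁵ = uv.
Check: (uv²) · (uv) → (uv²) · u = v²;   (v²) · v = e, giving e as required.

Answer: uv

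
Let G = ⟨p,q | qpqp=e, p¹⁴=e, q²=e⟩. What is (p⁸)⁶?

Compute successive powers of (p⁸), reducing at each step:
  (p⁸)²: (p⁸) · p⁸ = p²
  (p⁸)³: (p²) · p⁸ = p¹⁰
  (p⁸)⁴: (p¹⁰) · p⁸ = p⁴
  (p⁸)⁵: (p⁴) · p⁸ = p¹²
  (p⁸)⁶: (p¹²) · p⁸ = p⁶

Answer: p⁶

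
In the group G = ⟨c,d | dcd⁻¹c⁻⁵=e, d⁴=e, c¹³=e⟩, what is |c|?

Compute successive powers until reaching e:
  c¹ = c, c² = c², c³ = c³, c⁴ = c⁴, c⁵ = c⁵, c⁶ = c⁶, c⁷ = c⁷, c⁸ = c⁸, c⁹ = c⁹, c¹⁰ = c¹⁰, c¹¹ = c¹¹, c¹² = c¹², c¹³ = e.
The smallest positive k with cᵏ = e is 13.

Answer: 13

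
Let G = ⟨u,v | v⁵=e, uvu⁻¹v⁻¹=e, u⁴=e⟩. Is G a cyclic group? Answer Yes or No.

|G| = 20. The element uv has order 20 (its powers give 20 distinct elements), so ⟨uv⟩ = G and G is cyclic.

Answer: Yes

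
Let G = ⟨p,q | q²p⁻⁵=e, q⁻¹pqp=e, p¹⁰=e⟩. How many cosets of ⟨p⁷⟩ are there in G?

First find ord(p⁷) by computing successive powers:
  (p⁷)¹ = p⁷, (p⁷)² = p⁴, (p⁷)³ = p, (p⁷)⁴ = p⁸, (p⁷)⁵ = p⁵, (p⁷)⁶ = p², (p⁷)⁷ = p⁹, (p⁷)⁸ = p⁶, (p⁷)⁹ = p³, (p⁷)¹⁰ = e.
So |⟨p⁷⟩| = ord(p⁷) = 10. With |G| = 20, by Lagrange [G : ⟨p⁷⟩] = 20/10 = 2.

Answer: 2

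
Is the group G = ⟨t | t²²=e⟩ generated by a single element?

|G| = 22. The element t has order 22 (its powers give 22 distinct elements), so ⟨t⟩ = G and G is cyclic.

Answer: Yes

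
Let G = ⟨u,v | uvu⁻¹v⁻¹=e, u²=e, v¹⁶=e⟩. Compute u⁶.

Compute successive powers of u, reducing at each step:
  u²: u · u = e
  u³: e · u = u
  u⁴: u · u = e
  u⁵: e · u = u
  u⁶: u · u = e

Answer: e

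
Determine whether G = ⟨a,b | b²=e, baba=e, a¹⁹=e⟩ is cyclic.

Every cyclic group is abelian. But a·b = ab while b·a = a¹⁸b, so a·b ≠ b·a and G is not abelian. Hence G is not cyclic.

Answer: No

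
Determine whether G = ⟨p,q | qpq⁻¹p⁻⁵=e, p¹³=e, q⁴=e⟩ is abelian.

p·q = pq but q·p = p⁵q, so p·q ≠ q·p and G is not abelian.

Answer: No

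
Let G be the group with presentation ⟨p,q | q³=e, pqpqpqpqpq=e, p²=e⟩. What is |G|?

Enumerate words in the generators, reducing via the relations: the distinct elements are
  {e, p, q, pq, qp, q², pqp, pq², qpq, q²p, pqpq, pq²p, qpqp, qpq², q²pq, pqpqp, pqpq², pq²pq, qpq²p, q²pqp, q²pq², pqpq²p, pq²pqp, pq²pq², qpqpq², qpq²pq, q²pqpq, q²pq²p, pqpq²pq, pq²pqpq, pq²pq²p, qpqpq²p, qpq²pqp, qpq²pq², q²pqpq², q²pq²pq, pqpq²pqp, pqpq²pq², pq²pqpq², qpqpq²pq, qpq²pqpq, q²pqpq²p, q²pq²pqp, pqpq²pqpq, pq²pqpq²p, qpqpq²pq², qpq²pqpq², q²pqpq²pq, q²pq²pqpq, pqpq²pqpq², pq²pqpq²pq, qpq²pqpq²p, q²pqpq²pqp, q²pqpq²pq², q²pq²pqpq², pqpq²pqpq²p, pq²pqpq²pqp, pq²pqpq²pq², qpq²pqpq²pq, pqpq²pqpq²pq}.
No further products give new elements, so |G| = 60.

Answer: 60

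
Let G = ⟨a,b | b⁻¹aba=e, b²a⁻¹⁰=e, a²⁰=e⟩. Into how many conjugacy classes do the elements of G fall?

The conjugacy classes (representative and size) are:
  [e] (size 1), [a] (size 2), [a²] (size 2), [a³] (size 2), [a⁴] (size 2), [a⁵] (size 2), [a¹⁴] (size 2), [a⁷] (size 2), [a⁸] (size 2), [a¹¹] (size 2), [a¹⁰] (size 1), [a²b⁻¹] (size 10), [a⁹b] (size 10).
Class equation: 1 + 2 + 2 + 2 + 2 + 2 + 2 + 2 + 2 + 2 + 1 + 10 + 10 = 40 = |G|. So G has 13 conjugacy classes.

Answer: 13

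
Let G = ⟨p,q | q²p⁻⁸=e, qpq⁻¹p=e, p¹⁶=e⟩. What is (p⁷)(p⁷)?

Compute (p⁷) · (p⁷) by multiplying left to right and reducing via the relations at each step:
  (p⁷) · p⁷ = p¹⁴

Answer: p¹⁴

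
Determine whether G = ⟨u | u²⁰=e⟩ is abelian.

G has a single generator, so G is cyclic and hence abelian.

Answer: Yes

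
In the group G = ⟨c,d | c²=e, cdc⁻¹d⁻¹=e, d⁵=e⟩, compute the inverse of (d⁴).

The order of (d⁴) is 5 (smallest k with (d⁴)ᵏ = e), so (d⁴)⁻¹ = (d⁴)⁴ = d.
Check: (d⁴) · d → (d⁴) · d = e, giving e as required.

Answer: d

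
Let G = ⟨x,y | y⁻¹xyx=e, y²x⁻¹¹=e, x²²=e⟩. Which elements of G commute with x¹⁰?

⟨x¹⁰⟩ ⊆ C_G(x¹⁰) since powers of x¹⁰ commute with x¹⁰; so |C_G(x¹⁰)| ≥ |⟨x¹⁰⟩| = 11.
By orbit–stabilizer, |C_G(x¹⁰)| = |G| / |conj. class of x¹⁰| = 44 / 2 = 22.
The 22 elements commuting with x¹⁰ are {e, x, x², x³, x⁴, x⁵, x⁶, x⁷, x⁸, x⁹, x¹⁰, x¹¹, x¹², x¹³, x¹⁴, x¹⁵, x¹⁶, x¹⁷, x¹⁸, x¹⁹, x²⁰, x²¹}.

Answer: {e, x, x², x³, x⁴, x⁵, x⁶, x⁷, x⁸, x⁹, x¹⁰, x¹¹, x¹², x¹³, x¹⁴, x¹⁵, x¹⁶, x¹⁷, x¹⁸, x¹⁹, x²⁰, x²¹}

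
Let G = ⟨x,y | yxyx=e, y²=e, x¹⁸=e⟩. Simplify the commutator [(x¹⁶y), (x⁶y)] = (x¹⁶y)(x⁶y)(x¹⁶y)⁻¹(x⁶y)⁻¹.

[(x¹⁶y), (x⁶y)] = (x¹⁶y)·(x⁶y)·(x¹⁶y)⁻¹·(x⁶y)⁻¹.
  (x¹⁶y) · (x⁶y) = x¹⁰
  (x¹⁰) · (x¹⁶y) = x⁸y
  (x⁸y) · (x⁶y) = x²

Answer: x²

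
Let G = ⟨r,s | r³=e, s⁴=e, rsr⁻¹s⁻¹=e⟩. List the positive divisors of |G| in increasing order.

|G| = 12 = 2² · 3. By Lagrange's theorem the order of any subgroup divides 12; the divisors of 12 are 1, 2, 3, 4, 6, 12.

Answer: 1, 2, 3, 4, 6, 12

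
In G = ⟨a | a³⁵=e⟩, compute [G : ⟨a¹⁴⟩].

First find ord(a¹⁴) by computing successive powers:
  (a¹⁴)¹ = a¹⁴, (a¹⁴)² = a²⁸, (a¹⁴)³ = a⁷, (a¹⁴)⁴ = a²¹, (a¹⁴)⁵ = e.
So |⟨a¹⁴⟩| = ord(a¹⁴) = 5. With |G| = 35, by Lagrange [G : ⟨a¹⁴⟩] = 35/5 = 7.

Answer: 7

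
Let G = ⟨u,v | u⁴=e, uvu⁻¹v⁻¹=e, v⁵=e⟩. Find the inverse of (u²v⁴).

The order of (u²v⁴) is 10 (smallest k with (u²v⁴)ᵏ = e), so (u²v⁴)⁻¹ = (u²v⁴)⁹ = u²v.
Check: (u²v⁴) · (u²v) → (u²v⁴) · u² = v⁴;   (v⁴) · v = e, giving e as required.

Answer: u²v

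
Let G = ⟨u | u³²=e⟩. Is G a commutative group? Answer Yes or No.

G has a single generator, so G is cyclic and hence abelian.

Answer: Yes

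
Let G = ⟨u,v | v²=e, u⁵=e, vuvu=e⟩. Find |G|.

Enumerate words in the generators, reducing via the relations: the distinct elements are
  {e, u, v, uv, u², u³, u⁴, u²v, u³v, u⁴v}.
No further products give new elements, so |G| = 10.

Answer: 10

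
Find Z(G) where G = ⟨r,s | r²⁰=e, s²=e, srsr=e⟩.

An element z ∈ Z(G) iff z commutes with every generator.
For example r¹⁰ is central: (r¹⁰)·r = r¹¹ = r·(r¹⁰); (r¹⁰)·s = r¹⁰s = s·(r¹⁰).
Whereas r ∉ Z(G) since r·s = rs ≠ r¹⁹s = s·r.
Checking each of the 40 elements this way gives Z(G) = {e, r¹⁰}, of order 2.

Answer: {e, r¹⁰}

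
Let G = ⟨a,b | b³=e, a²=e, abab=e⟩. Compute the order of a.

Compute successive powers until reaching e:
  a¹ = a, a² = e.
The smallest positive k with aᵏ = e is 2.

Answer: 2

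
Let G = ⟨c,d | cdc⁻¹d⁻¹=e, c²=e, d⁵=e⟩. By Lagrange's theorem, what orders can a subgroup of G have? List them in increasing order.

|G| = 10 = 2 · 5. By Lagrange's theorem the order of any subgroup divides 10; the divisors of 10 are 1, 2, 5, 10.

Answer: 1, 2, 5, 10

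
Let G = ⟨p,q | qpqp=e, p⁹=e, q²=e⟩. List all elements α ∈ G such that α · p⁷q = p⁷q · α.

⟨p⁷q⟩ ⊆ C_G(p⁷q) since powers of p⁷q commute with p⁷q; so |C_G(p⁷q)| ≥ |⟨p⁷q⟩| = 2.
By orbit–stabilizer, |C_G(p⁷q)| = |G| / |conj. class of p⁷q| = 18 / 9 = 2.
The 2 elements commuting with p⁷q are {e, p⁷q}.

Answer: {e, p⁷q}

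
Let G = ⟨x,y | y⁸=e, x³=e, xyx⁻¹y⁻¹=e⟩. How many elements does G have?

Enumerate words in the generators, reducing via the relations: the distinct elements are
  {e, x, y, xy, x², y², y³, y⁴, y⁵, y⁶, y⁷, xy², xy³, xy⁴, xy⁵, xy⁶, xy⁷, x²y, x²y², x²y³, x²y⁴, x²y⁵, x²y⁶, x²y⁷}.
No further products give new elements, so |G| = 24.

Answer: 24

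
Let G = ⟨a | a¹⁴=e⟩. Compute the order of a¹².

Compute successive powers until reaching e:
  (a¹²)¹ = a¹², (a¹²)² = a¹⁰, (a¹²)³ = a⁸, (a¹²)⁴ = a⁶, (a¹²)⁵ = a⁴, (a¹²)⁶ = a², (a¹²)⁷ = e.
The smallest positive k with (a¹²)ᵏ = e is 7.

Answer: 7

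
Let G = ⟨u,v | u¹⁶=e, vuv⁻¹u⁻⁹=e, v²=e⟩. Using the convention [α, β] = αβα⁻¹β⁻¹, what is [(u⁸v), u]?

[(u⁸v), u] = (u⁸v)·u·(u⁸v)⁻¹·u⁻¹.
  (u⁸v) · u = uv
  (uv) · (u⁸v) = u⁹
  (u⁹) · (u¹⁵) = u⁸

Answer: u⁸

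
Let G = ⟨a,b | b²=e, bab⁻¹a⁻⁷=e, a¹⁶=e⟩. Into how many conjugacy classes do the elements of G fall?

The conjugacy classes (representative and size) are:
  [e] (size 1), [a] (size 2), [a¹⁴] (size 2), [a³] (size 2), [a⁴] (size 2), [a¹⁰] (size 2), [a⁸] (size 1), [a⁹] (size 2), [a¹¹] (size 2), [a¹⁰b] (size 8), [ab] (size 8).
Class equation: 1 + 2 + 2 + 2 + 2 + 2 + 1 + 2 + 2 + 8 + 8 = 32 = |G|. So G has 11 conjugacy classes.

Answer: 11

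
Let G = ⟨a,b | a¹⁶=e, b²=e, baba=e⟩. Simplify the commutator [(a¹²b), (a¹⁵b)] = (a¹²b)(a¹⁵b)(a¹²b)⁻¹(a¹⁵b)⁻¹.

[(a¹²b), (a¹⁵b)] = (a¹²b)·(a¹⁵b)·(a¹²b)⁻¹·(a¹⁵b)⁻¹.
  (a¹²b) · (a¹⁵b) = a¹³
  (a¹³) · (a¹²b) = a⁹b
  (a⁹b) · (a¹⁵b) = a¹⁰

Answer: a¹⁰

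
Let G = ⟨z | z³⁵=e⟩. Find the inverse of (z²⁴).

The order of (z²⁴) is 35 (smallest k with (z²⁴)ᵏ = e), so (z²⁴)⁻¹ = (z²⁴)³⁴ = z¹¹.
Check: (z²⁴) · (z¹¹) → (z²⁴) · z¹¹ = e, giving e as required.

Answer: z¹¹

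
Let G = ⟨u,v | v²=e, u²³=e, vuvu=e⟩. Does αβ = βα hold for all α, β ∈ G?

u·v = uv but v·u = u²²v, so u·v ≠ v·u and G is not abelian.

Answer: No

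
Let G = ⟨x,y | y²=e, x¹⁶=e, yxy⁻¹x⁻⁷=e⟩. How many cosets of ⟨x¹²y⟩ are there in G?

First find ord(x¹²y) by computing successive powers:
  (x¹²y)¹ = x¹²y, (x¹²y)² = e.
So |⟨x¹²y⟩| = ord(x¹²y) = 2. With |G| = 32, by Lagrange [G : ⟨x¹²y⟩] = 32/2 = 16.

Answer: 16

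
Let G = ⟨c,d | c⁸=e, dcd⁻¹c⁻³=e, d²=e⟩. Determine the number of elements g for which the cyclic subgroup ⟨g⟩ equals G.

⟨g⟩ = G would require ord(g) = |G| = 16, but the maximum element order in G is 8 < 16. So G is not cyclic and no single element generates it: the count is 0.

Answer: 0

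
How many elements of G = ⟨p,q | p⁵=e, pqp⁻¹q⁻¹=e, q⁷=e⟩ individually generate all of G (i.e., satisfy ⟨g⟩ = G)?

G is cyclic of order 35. An element generates G iff its order is 35, and a cyclic group of order 35 has exactly φ(35) = 24 such elements.

Answer: 24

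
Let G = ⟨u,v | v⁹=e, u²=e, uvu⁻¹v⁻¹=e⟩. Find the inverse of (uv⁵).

The order of (uv⁵) is 18 (smallest k with (uv⁵)ᵏ = e), so (uv⁵)⁻¹ = (uv⁵)¹⁷ = uv⁴.
Check: (uv⁵) · (uv⁴) → (uv⁵) · u = v⁵;   (v⁵) · v⁴ = e, giving e as required.

Answer: uv⁴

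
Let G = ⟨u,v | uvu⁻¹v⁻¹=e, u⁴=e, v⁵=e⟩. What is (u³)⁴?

Compute successive powers of (u³), reducing at each step:
  (u³)²: (u³) · u³ = u²
  (u³)³: (u²) · u³ = u
  (u³)⁴: u · u³ = e

Answer: e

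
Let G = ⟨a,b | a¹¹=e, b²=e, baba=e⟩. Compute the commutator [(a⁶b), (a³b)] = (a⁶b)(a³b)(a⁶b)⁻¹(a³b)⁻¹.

[(a⁶b), (a³b)] = (a⁶b)·(a³b)·(a⁶b)⁻¹·(a³b)⁻¹.
  (a⁶b) · (a³b) = a³
  (a³) · (a⁶b) = a⁹b
  (a⁹b) · (a³b) = a⁶

Answer: a⁶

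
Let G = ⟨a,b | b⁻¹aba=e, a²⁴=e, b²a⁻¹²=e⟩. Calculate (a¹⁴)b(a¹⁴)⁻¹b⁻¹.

[(a¹⁴), b] = (a¹⁴)·b·(a¹⁴)⁻¹·b⁻¹.
  (a¹⁴) · b = a²b⁻¹
  (a²b⁻¹) · (a¹⁰) = a⁴b
  (a⁴b) · (b⁻¹) = a⁴

Answer: a⁴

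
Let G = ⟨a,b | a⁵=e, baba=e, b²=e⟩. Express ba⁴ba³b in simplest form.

Multiply left to right, reducing at each step:
  b · a⁴ = ab
  (ab) · b = a
  a · a³ = a⁴
  (a⁴) · b = a⁴b

Answer: a⁴b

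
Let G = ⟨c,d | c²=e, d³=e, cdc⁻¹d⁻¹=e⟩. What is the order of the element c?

Compute successive powers until reaching e:
  c¹ = c, c² = e.
The smallest positive k with cᵏ = e is 2.

Answer: 2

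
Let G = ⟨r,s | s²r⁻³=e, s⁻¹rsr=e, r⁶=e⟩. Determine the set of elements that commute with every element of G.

An element z ∈ Z(G) iff z commutes with every generator.
For example r³ is central: (r³)·r = r⁴ = r·(r³); (r³)·s = s⁻¹ = s·(r³).
Whereas r ∉ Z(G) since r·s = rs ≠ r²s⁻¹ = s·r.
Checking each of the 12 elements this way gives Z(G) = {e, r³}, of order 2.

Answer: {e, r³}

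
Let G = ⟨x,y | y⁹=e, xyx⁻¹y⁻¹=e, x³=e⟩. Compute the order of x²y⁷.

Compute successive powers until reaching e:
  (x²y⁷)¹ = x²y⁷, (x²y⁷)² = xy⁵, (x²y⁷)³ = y³, (x²y⁷)⁴ = x²y, (x²y⁷)⁵ = xy⁸, (x²y⁷)⁶ = y⁶, (x²y⁷)⁷ = x²y⁴, (x²y⁷)⁸ = xy², (x²y⁷)⁹ = e.
The smallest positive k with (x²y⁷)ᵏ = e is 9.

Answer: 9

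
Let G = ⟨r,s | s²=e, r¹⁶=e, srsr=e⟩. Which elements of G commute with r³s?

⟨r³s⟩ ⊆ C_G(r³s) since powers of r³s commute with r³s; so |C_G(r³s)| ≥ |⟨r³s⟩| = 2.
By orbit–stabilizer, |C_G(r³s)| = |G| / |conj. class of r³s| = 32 / 8 = 4.
The 4 elements commuting with r³s are {e, r⁸, r³s, r¹¹s}.

Answer: {e, r⁸, r³s, r¹¹s}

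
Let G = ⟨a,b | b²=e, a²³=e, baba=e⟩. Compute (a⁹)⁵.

Compute successive powers of (a⁹), reducing at each step:
  (a⁹)²: (a⁹) · a⁹ = a¹⁸
  (a⁹)³: (a¹⁸) · a⁹ = a⁴
  (a⁹)⁴: (a⁴) · a⁹ = a¹³
  (a⁹)⁵: (a¹³) · a⁹ = a²²

Answer: a²²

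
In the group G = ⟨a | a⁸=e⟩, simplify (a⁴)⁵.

Compute successive powers of (a⁴), reducing at each step:
  (a⁴)²: (a⁴) · a⁴ = e
  (a⁴)³: e · a⁴ = a⁴
  (a⁴)⁴: (a⁴) · a⁴ = e
  (a⁴)⁵: e · a⁴ = a⁴

Answer: a⁴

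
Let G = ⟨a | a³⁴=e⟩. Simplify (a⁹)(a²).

Compute (a⁹) · (a²) by multiplying left to right and reducing via the relations at each step:
  (a⁹) · a² = a¹¹

Answer: a¹¹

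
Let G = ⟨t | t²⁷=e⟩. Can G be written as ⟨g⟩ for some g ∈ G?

|G| = 27. The element t has order 27 (its powers give 27 distinct elements), so ⟨t⟩ = G and G is cyclic.

Answer: Yes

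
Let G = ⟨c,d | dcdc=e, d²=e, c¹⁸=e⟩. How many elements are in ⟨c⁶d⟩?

|⟨c⁶d⟩| equals the order of c⁶d. Compute successive powers until reaching e:
  (c⁶d)¹ = c⁶d, (c⁶d)² = e.
The smallest positive k with (c⁶d)ᵏ = e is 2, so |⟨c⁶d⟩| = 2.

Answer: 2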